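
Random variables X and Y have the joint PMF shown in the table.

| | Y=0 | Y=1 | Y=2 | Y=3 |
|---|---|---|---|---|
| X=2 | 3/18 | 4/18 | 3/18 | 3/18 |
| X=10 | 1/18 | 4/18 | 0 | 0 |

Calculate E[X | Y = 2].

P(Y = 2) = 1/6.
Σ X·P over the event = 2·(3/18) = 1/3.
E[X | Y = 2] = (1/3) / (1/6) = 2.

2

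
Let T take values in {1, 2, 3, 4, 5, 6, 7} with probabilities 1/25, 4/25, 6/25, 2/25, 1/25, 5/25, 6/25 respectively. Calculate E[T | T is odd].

P(T is odd) = 14/25.
Σ over the event: 1·1/25 + 3·6/25 + 5·1/25 + 7·6/25 = 66/25.
E[T | T is odd] = (66/25) / (14/25) = 33/7.

33/7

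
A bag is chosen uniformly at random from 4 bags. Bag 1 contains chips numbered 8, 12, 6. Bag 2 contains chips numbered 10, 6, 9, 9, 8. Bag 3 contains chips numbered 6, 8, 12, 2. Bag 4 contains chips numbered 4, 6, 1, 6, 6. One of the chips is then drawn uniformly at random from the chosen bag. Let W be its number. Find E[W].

E[W | bag 1] = (8+12+6)/3 = 26/3.
E[W | bag 2] = (10+6+9+9+8)/5 = 42/5.
E[W | bag 3] = (6+8+12+2)/4 = 7.
E[W | bag 4] = (4+6+1+6+6)/5 = 23/5.
By the law of total expectation,
E[W] = (1/4)·(26/3) + (1/4)·(42/5) + (1/4)·(7) + (1/4)·(23/5) = 43/6.

43/6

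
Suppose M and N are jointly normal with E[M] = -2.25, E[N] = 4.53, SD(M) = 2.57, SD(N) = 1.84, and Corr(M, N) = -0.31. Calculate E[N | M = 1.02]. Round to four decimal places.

3.8042

For a bivariate normal, E[N | M=x] = μ_N + ρ·(σ_N/σ_M)·(x − μ_M).
E[N | M=1.02] = 4.53 + (-0.31)·(1.84/2.57)·(1.02 − (-2.25)) = 4.53 + (-0.22195)·(3.27) = 3.8042.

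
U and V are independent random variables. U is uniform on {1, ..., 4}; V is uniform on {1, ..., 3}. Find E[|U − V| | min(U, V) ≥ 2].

5/6

Outcomes with min(U, V) ≥ 2: (2,2), (2,3), (3,2), (3,3), (4,2), (4,3), each with probability 1/12.
E[|U − V| | min(U, V) ≥ 2] = (0 + 1 + 1 + 0 + 2 + 1) / 6 = 5/6.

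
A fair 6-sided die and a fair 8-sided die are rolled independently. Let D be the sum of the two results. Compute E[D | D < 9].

P(D < 9) = 9/16.
Σ over the event: 2·1/48 + 3·1/24 + 4·1/16 + 5·1/12 + 6·5/48 + 7·1/8 + 8·1/8 = 10/3.
E[D | D < 9] = (10/3) / (9/16) = 160/27.

160/27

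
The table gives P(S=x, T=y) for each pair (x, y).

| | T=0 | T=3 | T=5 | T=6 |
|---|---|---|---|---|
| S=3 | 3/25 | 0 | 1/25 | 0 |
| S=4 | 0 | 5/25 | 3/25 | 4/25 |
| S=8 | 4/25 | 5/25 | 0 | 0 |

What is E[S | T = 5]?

15/4

P(T = 5) = 4/25.
Σ S·P over the event = 3·(1/25) + 4·(3/25) = 3/5.
E[S | T = 5] = (3/5) / (4/25) = 15/4.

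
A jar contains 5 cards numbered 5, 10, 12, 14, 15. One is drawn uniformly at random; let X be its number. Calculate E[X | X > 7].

P(X > 7) = 4/5.
Σ over the event: 10·1/5 + 12·1/5 + 14·1/5 + 15·1/5 = 51/5.
E[X | X > 7] = (51/5) / (4/5) = 51/4.

51/4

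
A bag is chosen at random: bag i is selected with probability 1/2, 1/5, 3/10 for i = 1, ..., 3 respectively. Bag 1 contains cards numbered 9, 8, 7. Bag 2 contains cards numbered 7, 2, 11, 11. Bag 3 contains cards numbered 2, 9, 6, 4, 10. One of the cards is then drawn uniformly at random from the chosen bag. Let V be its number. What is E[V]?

E[V | bag 1] = (9+8+7)/3 = 8.
E[V | bag 2] = (7+2+11+11)/4 = 31/4.
E[V | bag 3] = (2+9+6+4+10)/5 = 31/5.
By the law of total expectation,
E[V] = (1/2)·(8) + (1/5)·(31/4) + (3/10)·(31/5) = 741/100.

741/100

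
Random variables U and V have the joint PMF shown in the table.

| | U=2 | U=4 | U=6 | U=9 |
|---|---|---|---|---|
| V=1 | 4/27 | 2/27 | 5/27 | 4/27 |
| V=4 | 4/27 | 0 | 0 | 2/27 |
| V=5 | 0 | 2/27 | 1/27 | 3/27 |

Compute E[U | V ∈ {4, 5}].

P(V ∈ {4, 5}) = 4/9.
Σ U·P over the event = 2·(4/27) + 4·(2/27) + 6·(1/27) + 9·(2/27) + 9·(3/27) = 67/27.
E[U | V ∈ {4, 5}] = (67/27) / (4/9) = 67/12.

67/12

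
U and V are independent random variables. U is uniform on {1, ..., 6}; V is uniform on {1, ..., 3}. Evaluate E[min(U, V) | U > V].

P(U > V) = 2/3.
Summing min(U,V)·P(x,y) over outcomes with U > V gives 11/9.
E[min(U, V) | U > V] = (11/9) / (2/3) = 11/6.

11/6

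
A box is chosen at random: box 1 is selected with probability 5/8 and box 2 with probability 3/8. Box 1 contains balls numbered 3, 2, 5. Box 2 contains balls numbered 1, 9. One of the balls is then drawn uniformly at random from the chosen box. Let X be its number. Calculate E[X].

E[X | box 1] = (3+2+5)/3 = 10/3.
E[X | box 2] = (1+9)/2 = 5.
E[X] = (5/8)·(10/3) + (3/8)·(5) = 95/24.

95/24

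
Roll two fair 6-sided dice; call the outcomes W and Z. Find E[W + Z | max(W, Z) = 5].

Outcomes with max(W, Z) = 5: (1,5), (2,5), (3,5), (4,5), (5,1), (5,2), (5,3), (5,4), (5,5), each with probability 1/36.
E[W + Z | max(W, Z) = 5] = (6 + 7 + 8 + 9 + 6 + 7 + 8 + 9 + 10) / 9 = 70/9.

70/9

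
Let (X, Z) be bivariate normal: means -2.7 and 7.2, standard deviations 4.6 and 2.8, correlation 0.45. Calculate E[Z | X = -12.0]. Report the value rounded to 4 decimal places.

4.6526

E[Z | X=x] = μ_Z + ρ(σ_Z/σ_X)(x − μ_X) for jointly normal variables.
E[Z | X=-12.0] = 7.2 + (0.45)·(2.8/4.6)·(-12.0 − (-2.7)) = 7.2 + (0.27391)·(-9.3) = 4.6526.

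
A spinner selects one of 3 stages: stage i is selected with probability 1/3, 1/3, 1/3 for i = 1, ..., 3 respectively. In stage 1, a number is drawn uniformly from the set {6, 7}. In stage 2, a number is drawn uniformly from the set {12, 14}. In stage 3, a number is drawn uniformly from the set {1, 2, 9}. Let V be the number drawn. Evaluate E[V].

47/6

E[V | stage 1] = (6+7)/2 = 13/2.
E[V | stage 2] = (12+14)/2 = 13.
E[V | stage 3] = (1+2+9)/3 = 4.
By the law of total expectation,
E[V] = (1/3)·(13/2) + (1/3)·(13) + (1/3)·(4) = 47/6.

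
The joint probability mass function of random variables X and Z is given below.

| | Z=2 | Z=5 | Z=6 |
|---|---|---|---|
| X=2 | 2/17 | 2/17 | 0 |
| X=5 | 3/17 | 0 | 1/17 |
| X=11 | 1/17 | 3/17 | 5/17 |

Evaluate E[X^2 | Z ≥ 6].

105

P(Z ≥ 6) = 6/17.
Σ X^2·P over the event = 25·(1/17) + 121·(5/17) = 630/17.
E[X^2 | Z ≥ 6] = (630/17) / (6/17) = 105.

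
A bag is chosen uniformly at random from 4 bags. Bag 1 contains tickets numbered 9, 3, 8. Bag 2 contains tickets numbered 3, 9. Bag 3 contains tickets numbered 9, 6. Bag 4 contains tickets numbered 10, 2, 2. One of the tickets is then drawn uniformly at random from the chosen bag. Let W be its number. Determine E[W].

E[W | bag 1] = (9+3+8)/3 = 20/3.
E[W | bag 2] = (3+9)/2 = 6.
E[W | bag 3] = (9+6)/2 = 15/2.
E[W | bag 4] = (10+2+2)/3 = 14/3.
E[W] = (1/4)·(20/3) + (1/4)·(6) + (1/4)·(15/2) + (1/4)·(14/3) = 149/24.

149/24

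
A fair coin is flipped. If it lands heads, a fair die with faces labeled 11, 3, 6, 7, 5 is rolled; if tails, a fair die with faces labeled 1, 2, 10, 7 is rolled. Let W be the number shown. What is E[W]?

57/10

E[W | heads] = (11+3+6+7+5)/5 = 32/5.
E[W | tails] = (1+2+10+7)/4 = 5.
By the law of total expectation,
E[W] = (1/2)·(32/5) + (1/2)·(5) = 57/10.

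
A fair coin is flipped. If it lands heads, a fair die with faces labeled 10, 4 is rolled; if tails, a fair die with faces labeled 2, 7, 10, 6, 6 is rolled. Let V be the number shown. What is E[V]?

33/5

E[V | heads] = (10+4)/2 = 7.
E[V | tails] = (2+7+10+6+6)/5 = 31/5.
E[V] = (1/2)·(7) + (1/2)·(31/5) = 33/5.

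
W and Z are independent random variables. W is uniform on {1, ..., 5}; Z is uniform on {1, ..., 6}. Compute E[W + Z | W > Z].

P(W > Z) = 1/3.
Summing (W+Z)·P(x,y) over outcomes with W > Z gives 2.
E[W + Z | W > Z] = (2) / (1/3) = 6.

6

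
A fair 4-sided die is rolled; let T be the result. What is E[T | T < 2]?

1

Given T < 2, T is equally likely to be any of {1}.
E[T | T < 2] = (1) / 1 = 1.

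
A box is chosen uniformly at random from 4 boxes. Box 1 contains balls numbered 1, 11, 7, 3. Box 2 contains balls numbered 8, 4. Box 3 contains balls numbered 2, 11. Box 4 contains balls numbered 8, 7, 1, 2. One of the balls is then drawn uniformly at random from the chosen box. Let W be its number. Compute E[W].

45/8

E[W | box 1] = (1+11+7+3)/4 = 11/2.
E[W | box 2] = (8+4)/2 = 6.
E[W | box 3] = (2+11)/2 = 13/2.
E[W | box 4] = (8+7+1+2)/4 = 9/2.
E[W] = (1/4)·(11/2) + (1/4)·(6) + (1/4)·(13/2) + (1/4)·(9/2) = 45/8.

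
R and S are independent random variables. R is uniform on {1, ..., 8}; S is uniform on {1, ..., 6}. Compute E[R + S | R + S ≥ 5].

26/3

P(R + S ≥ 5) = 7/8.
Summing (R+S)·P(x,y) over outcomes with R + S ≥ 5 gives 91/12.
E[R + S | R + S ≥ 5] = (91/12) / (7/8) = 26/3.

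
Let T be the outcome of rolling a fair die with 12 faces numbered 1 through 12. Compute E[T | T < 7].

7/2

Given T < 7, T is equally likely to be any of {1, 2, 3, 4, 5, 6}.
E[T | T < 7] = (1 + 2 + 3 + 4 + 5 + 6) / 6 = 7/2.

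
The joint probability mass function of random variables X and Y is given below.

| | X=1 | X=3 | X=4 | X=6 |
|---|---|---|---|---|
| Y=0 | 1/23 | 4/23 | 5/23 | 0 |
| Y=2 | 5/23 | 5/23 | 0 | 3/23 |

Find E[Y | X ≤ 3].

4/3

P(X ≤ 3) = 15/23.
Σ Y·P over the event = 0·(1/23) + 2·(5/23) + 0·(4/23) + 2·(5/23) = 20/23.
E[Y | X ≤ 3] = (20/23) / (15/23) = 4/3.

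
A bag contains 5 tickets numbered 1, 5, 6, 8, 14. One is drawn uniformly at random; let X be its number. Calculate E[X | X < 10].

P(X < 10) = 4/5.
Σ over the event: 1·1/5 + 5·1/5 + 6·1/5 + 8·1/5 = 4.
E[X | X < 10] = (4) / (4/5) = 5.

5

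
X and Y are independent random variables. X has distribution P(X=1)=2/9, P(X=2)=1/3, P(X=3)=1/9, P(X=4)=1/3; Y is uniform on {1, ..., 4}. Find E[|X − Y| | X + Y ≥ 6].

8/7

P(X + Y ≥ 6) = 7/18.
Summing |X−Y|·P(x,y) over outcomes with X + Y ≥ 6 gives 4/9.
E[|X − Y| | X + Y ≥ 6] = (4/9) / (7/18) = 8/7.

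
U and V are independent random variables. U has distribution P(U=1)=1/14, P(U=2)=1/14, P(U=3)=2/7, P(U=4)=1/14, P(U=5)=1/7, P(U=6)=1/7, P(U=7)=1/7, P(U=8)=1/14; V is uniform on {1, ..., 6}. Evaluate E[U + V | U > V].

67/8

P(U > V) = 4/7.
Summing (U+V)·P(x,y) over outcomes with U > V gives 67/14.
E[U + V | U > V] = (67/14) / (4/7) = 67/8.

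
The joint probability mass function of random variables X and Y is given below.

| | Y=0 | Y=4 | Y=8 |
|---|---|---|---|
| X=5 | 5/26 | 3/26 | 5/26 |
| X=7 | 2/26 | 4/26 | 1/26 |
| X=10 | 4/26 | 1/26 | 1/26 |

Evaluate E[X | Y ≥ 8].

6

P(Y ≥ 8) = 7/26.
Summing X·P(X=x,Y=y) over the conditioning event gives 21/13.
E[X | Y ≥ 8] = (21/13) / (7/26) = 6.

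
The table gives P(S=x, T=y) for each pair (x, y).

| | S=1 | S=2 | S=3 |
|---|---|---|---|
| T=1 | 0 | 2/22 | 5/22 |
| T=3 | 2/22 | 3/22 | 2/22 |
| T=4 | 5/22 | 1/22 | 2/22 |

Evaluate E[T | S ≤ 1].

P(S ≤ 1) = 7/22.
Σ T·P over the event = 3·(2/22) + 4·(5/22) = 13/11.
E[T | S ≤ 1] = (13/11) / (7/22) = 26/7.

26/7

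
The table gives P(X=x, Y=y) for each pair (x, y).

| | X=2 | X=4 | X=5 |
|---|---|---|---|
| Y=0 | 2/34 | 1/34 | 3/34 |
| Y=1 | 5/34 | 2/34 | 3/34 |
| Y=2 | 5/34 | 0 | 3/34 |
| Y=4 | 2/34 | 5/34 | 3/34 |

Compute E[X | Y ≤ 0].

23/6

P(Y ≤ 0) = 3/17.
Σ X·P over the event = 2·(2/34) + 4·(1/34) + 5·(3/34) = 23/34.
E[X | Y ≤ 0] = (23/34) / (3/17) = 23/6.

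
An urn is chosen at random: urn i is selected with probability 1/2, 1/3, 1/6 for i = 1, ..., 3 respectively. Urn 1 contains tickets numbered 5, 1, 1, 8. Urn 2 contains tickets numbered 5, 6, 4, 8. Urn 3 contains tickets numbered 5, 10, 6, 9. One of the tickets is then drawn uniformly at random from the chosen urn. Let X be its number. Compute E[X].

121/24

E[X | urn 1] = (5+1+1+8)/4 = 15/4.
E[X | urn 2] = (5+6+4+8)/4 = 23/4.
E[X | urn 3] = (5+10+6+9)/4 = 15/2.
By the law of total expectation,
E[X] = (1/2)·(15/4) + (1/3)·(23/4) + (1/6)·(15/2) = 121/24.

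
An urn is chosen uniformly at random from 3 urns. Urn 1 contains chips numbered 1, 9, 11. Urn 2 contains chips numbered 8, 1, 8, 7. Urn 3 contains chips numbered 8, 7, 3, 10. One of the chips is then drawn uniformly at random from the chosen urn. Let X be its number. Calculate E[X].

20/3

E[X | urn 1] = (1+9+11)/3 = 7.
E[X | urn 2] = (8+1+8+7)/4 = 6.
E[X | urn 3] = (8+7+3+10)/4 = 7.
By the law of total expectation,
E[X] = (1/3)·(7) + (1/3)·(6) + (1/3)·(7) = 20/3.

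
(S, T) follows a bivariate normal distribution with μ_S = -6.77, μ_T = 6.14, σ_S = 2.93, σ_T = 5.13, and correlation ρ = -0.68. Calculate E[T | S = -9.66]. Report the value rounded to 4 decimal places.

9.5808

For a bivariate normal, E[T | S=x] = μ_T + ρ·(σ_T/σ_S)·(x − μ_S).
E[T | S=-9.66] = 6.14 + (-0.68)·(5.13/2.93)·(-9.66 − (-6.77)) = 6.14 + (-1.1906)·(-2.89) = 9.5808.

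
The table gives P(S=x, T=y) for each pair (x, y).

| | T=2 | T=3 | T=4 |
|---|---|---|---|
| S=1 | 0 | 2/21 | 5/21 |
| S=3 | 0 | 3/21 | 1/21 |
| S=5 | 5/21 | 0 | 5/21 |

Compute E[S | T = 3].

P(T = 3) = 5/21.
Σ S·P over the event = 1·(2/21) + 3·(3/21) = 11/21.
E[S | T = 3] = (11/21) / (5/21) = 11/5.

11/5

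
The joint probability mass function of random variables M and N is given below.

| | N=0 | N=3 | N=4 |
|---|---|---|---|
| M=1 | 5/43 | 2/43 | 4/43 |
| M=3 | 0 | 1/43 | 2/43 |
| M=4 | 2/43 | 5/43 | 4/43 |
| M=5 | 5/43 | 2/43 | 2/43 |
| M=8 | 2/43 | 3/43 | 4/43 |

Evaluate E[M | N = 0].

P(N = 0) = 14/43.
Σ M·P over the event = 1·(5/43) + 4·(2/43) + 5·(5/43) + 8·(2/43) = 54/43.
E[M | N = 0] = (54/43) / (14/43) = 27/7.

27/7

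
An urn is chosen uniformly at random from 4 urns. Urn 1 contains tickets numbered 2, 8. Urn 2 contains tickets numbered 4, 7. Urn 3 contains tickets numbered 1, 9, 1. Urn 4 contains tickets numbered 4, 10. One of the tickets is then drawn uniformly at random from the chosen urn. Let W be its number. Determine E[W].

127/24

E[W | urn 1] = (2+8)/2 = 5.
E[W | urn 2] = (4+7)/2 = 11/2.
E[W | urn 3] = (1+9+1)/3 = 11/3.
E[W | urn 4] = (4+10)/2 = 7.
By the law of total expectation,
E[W] = (1/4)·(5) + (1/4)·(11/2) + (1/4)·(11/3) + (1/4)·(7) = 127/24.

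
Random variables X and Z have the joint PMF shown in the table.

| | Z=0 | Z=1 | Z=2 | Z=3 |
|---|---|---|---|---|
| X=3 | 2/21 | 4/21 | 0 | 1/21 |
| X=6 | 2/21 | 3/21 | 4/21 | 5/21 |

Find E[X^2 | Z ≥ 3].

P(Z ≥ 3) = 2/7.
Σ X^2·P over the event = 9·(1/21) + 36·(5/21) = 9.
E[X^2 | Z ≥ 3] = (9) / (2/7) = 63/2.

63/2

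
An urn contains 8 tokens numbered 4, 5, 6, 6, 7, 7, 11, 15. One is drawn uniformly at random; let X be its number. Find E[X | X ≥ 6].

P(X ≥ 6) = 3/4.
Σ over the event: 6·1/4 + 7·1/4 + 11·1/8 + 15·1/8 = 13/2.
E[X | X ≥ 6] = (13/2) / (3/4) = 26/3.

26/3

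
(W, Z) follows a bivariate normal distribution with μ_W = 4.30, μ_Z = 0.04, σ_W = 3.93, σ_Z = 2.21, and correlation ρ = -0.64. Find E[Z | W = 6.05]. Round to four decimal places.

The regression of Z on W has slope ρ·σ_Z/σ_W and passes through (μ_W, μ_Z).
E[Z | W=6.05] = 0.04 + (-0.64)·(2.21/3.93)·(6.05 − (4.30)) = 0.04 + (-0.3599)·(1.75) = -0.5898.

-0.5898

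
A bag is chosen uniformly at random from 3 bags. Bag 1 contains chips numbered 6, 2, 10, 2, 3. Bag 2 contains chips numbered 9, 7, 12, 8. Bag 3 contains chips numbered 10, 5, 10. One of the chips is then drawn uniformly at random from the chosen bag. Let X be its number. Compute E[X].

329/45

E[X | bag 1] = (6+2+10+2+3)/5 = 23/5.
E[X | bag 2] = (9+7+12+8)/4 = 9.
E[X | bag 3] = (10+5+10)/3 = 25/3.
E[X] = (1/3)·(23/5) + (1/3)·(9) + (1/3)·(25/3) = 329/45.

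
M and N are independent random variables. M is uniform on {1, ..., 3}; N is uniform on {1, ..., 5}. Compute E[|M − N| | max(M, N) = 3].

6/5

Outcomes with max(M, N) = 3: (1,3), (2,3), (3,1), (3,2), (3,3), each with probability 1/15.
E[|M − N| | max(M, N) = 3] = (2 + 1 + 2 + 1 + 0) / 5 = 6/5.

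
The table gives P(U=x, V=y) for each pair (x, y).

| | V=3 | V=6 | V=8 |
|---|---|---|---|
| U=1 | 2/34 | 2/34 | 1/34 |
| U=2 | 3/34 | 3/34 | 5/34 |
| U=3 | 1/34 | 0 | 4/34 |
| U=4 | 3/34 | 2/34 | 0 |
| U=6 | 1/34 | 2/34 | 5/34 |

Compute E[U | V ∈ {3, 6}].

P(V ∈ {3, 6}) = 19/34.
Summing U·P(U=x,V=y) over the conditioning event gives 57/34.
E[U | V ∈ {3, 6}] = (57/34) / (19/34) = 3.

3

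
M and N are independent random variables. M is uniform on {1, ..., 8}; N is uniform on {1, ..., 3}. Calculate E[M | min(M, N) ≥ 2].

5

P(min(M, N) ≥ 2) = 7/12.
Summing M·P(x,y) over outcomes with min(M, N) ≥ 2 gives 35/12.
E[M | min(M, N) ≥ 2] = (35/12) / (7/12) = 5.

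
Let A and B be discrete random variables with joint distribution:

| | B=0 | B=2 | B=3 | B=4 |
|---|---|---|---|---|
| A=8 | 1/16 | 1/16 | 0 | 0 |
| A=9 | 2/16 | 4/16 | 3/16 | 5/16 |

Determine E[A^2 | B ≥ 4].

P(B ≥ 4) = 5/16.
Σ A^2·P over the event = 81·(5/16) = 405/16.
E[A^2 | B ≥ 4] = (405/16) / (5/16) = 81.

81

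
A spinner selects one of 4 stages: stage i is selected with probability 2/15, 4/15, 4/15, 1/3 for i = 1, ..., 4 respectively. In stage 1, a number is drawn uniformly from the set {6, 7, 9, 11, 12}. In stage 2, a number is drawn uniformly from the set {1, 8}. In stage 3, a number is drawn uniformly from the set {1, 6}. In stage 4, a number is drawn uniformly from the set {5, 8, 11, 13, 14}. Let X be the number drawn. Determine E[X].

101/15

E[X | stage 1] = (6+7+9+11+12)/5 = 9.
E[X | stage 2] = (1+8)/2 = 9/2.
E[X | stage 3] = (1+6)/2 = 7/2.
E[X | stage 4] = (5+8+11+13+14)/5 = 51/5.
By the law of total expectation,
E[X] = (2/15)·(9) + (4/15)·(9/2) + (4/15)·(7/2) + (1/3)·(51/5) = 101/15.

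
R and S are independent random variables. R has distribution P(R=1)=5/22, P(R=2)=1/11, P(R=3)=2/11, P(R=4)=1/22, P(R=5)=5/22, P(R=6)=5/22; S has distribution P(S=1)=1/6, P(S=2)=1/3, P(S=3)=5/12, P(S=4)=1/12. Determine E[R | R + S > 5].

194/39

P(R + S > 5) = 13/22.
Summing R·P(x,y) over outcomes with R + S > 5 gives 97/33.
E[R | R + S > 5] = (97/33) / (13/22) = 194/39.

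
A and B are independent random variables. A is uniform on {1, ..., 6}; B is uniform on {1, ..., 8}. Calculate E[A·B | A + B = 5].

Outcomes with A + B = 5: (1,4), (2,3), (3,2), (4,1), each with probability 1/48.
E[A·B | A + B = 5] = (4 + 6 + 6 + 4) / 4 = 5.

5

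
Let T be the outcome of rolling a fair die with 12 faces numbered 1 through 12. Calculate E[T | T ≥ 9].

Given T ≥ 9, T is equally likely to be any of {9, 10, 11, 12}.
E[T | T ≥ 9] = (9 + 10 + 11 + 12) / 4 = 21/2.

21/2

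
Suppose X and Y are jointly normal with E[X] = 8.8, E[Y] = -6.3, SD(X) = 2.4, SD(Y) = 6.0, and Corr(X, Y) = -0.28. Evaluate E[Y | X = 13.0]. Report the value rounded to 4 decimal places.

The regression of Y on X has slope ρ·σ_Y/σ_X and passes through (μ_X, μ_Y).
E[Y | X=13.0] = -6.3 + (-0.28)·(6.0/2.4)·(13.0 − (8.8)) = -6.3 + (-0.7)·(4.2) = -9.2400.

-9.2400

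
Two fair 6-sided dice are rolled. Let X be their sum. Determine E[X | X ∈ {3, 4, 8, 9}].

47/7

P(X ∈ {3, 4, 8, 9}) = 7/18.
Σ over the event: 3·1/18 + 4·1/12 + 8·5/36 + 9·1/9 = 47/18.
E[X | X ∈ {3, 4, 8, 9}] = (47/18) / (7/18) = 47/7.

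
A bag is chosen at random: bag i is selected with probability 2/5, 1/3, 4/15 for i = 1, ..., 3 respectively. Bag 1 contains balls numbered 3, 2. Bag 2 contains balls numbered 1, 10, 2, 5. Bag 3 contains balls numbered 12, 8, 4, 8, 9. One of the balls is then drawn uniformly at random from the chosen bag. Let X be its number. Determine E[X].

703/150

E[X | bag 1] = (3+2)/2 = 5/2.
E[X | bag 2] = (1+10+2+5)/4 = 9/2.
E[X | bag 3] = (12+8+4+8+9)/5 = 41/5.
By the law of total expectation,
E[X] = (2/5)·(5/2) + (1/3)·(9/2) + (4/15)·(41/5) = 703/150.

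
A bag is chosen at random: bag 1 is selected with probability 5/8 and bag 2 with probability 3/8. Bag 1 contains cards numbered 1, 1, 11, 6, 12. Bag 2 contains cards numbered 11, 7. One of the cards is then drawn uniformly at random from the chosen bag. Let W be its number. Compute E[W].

29/4

E[W | bag 1] = (1+1+11+6+12)/5 = 31/5.
E[W | bag 2] = (11+7)/2 = 9.
E[W] = (5/8)·(31/5) + (3/8)·(9) = 29/4.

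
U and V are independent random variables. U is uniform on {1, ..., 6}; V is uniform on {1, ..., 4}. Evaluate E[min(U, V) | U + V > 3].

P(U + V > 3) = 7/8.
Summing min(U,V)·P(x,y) over outcomes with U + V > 3 gives 47/24.
E[min(U, V) | U + V > 3] = (47/24) / (7/8) = 47/21.

47/21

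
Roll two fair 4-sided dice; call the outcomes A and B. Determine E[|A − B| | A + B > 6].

P(A + B > 6) = 3/16.
Summing |A−B|·P(x,y) over outcomes with A + B > 6 gives 1/8.
E[|A − B| | A + B > 6] = (1/8) / (3/16) = 2/3.

2/3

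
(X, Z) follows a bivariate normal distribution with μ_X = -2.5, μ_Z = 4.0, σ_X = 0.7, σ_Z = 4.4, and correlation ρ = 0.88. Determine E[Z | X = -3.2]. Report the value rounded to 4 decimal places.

E[Z | X=x] = μ_Z + ρ(σ_Z/σ_X)(x − μ_X) for jointly normal variables.
E[Z | X=-3.2] = 4.0 + (0.88)·(4.4/0.7)·(-3.2 − (-2.5)) = 4.0 + (5.5314)·(-0.7) = 0.1280.

0.1280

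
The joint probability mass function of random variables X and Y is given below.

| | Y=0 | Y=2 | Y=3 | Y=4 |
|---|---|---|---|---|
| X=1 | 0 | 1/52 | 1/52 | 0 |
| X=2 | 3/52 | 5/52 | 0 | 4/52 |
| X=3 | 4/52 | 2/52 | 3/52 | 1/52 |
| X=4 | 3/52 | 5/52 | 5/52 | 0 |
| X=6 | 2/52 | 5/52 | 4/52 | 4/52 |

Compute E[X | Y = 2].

67/18

P(Y = 2) = 9/26.
Σ X·P over the event = 1·(1/52) + 2·(5/52) + 3·(2/52) + 4·(5/52) + 6·(5/52) = 67/52.
E[X | Y = 2] = (67/52) / (9/26) = 67/18.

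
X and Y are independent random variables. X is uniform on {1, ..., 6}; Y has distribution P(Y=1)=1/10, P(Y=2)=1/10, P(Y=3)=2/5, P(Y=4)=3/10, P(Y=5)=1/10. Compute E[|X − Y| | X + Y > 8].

P(X + Y > 8) = 13/60.
Summing |X−Y|·P(x,y) over outcomes with X + Y > 8 gives 23/60.
E[|X − Y| | X + Y > 8] = (23/60) / (13/60) = 23/13.

23/13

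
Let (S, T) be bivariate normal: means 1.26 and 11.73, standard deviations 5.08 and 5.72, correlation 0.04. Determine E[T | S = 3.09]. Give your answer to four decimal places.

11.8124

E[T | S=x] = μ_T + ρ(σ_T/σ_S)(x − μ_S) for jointly normal variables.
E[T | S=3.09] = 11.73 + (0.04)·(5.72/5.08)·(3.09 − (1.26)) = 11.73 + (0.045039)·(1.83) = 11.8124.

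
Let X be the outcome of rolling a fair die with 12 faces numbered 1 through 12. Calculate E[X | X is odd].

Given X is odd, X is equally likely to be any of {1, 3, 5, 7, 9, 11}.
E[X | X is odd] = (1 + 3 + 5 + 7 + 9 + 11) / 6 = 6.

6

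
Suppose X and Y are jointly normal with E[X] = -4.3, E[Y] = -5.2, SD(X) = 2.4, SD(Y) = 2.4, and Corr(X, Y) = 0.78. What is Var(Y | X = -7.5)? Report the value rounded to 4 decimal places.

2.2556

For a bivariate normal, Var(Y | X=x) = σ_Y²(1 − ρ²).
Var(Y | X=-7.5) = (2.4)²·(1 − (0.78)²) = 5.76·0.3916 = 2.2556.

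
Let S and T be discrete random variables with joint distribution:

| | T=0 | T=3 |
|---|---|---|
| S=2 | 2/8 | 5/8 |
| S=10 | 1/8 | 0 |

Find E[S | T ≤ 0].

14/3

P(T ≤ 0) = 3/8.
Summing S·P(S=x,T=y) over the conditioning event gives 7/4.
E[S | T ≤ 0] = (7/4) / (3/8) = 14/3.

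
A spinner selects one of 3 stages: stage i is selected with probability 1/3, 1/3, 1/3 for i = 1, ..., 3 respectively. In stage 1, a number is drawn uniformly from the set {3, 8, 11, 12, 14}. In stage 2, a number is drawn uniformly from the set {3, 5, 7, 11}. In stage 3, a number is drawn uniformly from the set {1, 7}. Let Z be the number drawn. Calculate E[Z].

E[Z | stage 1] = (3+8+11+12+14)/5 = 48/5.
E[Z | stage 2] = (3+5+7+11)/4 = 13/2.
E[Z | stage 3] = (1+7)/2 = 4.
E[Z] = (1/3)·(48/5) + (1/3)·(13/2) + (1/3)·(4) = 67/10.

67/10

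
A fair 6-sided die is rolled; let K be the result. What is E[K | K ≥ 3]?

9/2

Given K ≥ 3, K is equally likely to be any of {3, 4, 5, 6}.
E[K | K ≥ 3] = (3 + 4 + 5 + 6) / 4 = 9/2.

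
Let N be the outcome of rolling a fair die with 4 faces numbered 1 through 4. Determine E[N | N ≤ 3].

Given N ≤ 3, N is equally likely to be any of {1, 2, 3}.
E[N | N ≤ 3] = (1 + 2 + 3) / 3 = 2.

2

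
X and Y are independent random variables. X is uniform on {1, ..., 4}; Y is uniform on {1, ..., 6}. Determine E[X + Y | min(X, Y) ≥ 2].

P(min(X, Y) ≥ 2) = 5/8.
Summing (X+Y)·P(x,y) over outcomes with min(X, Y) ≥ 2 gives 35/8.
E[X + Y | min(X, Y) ≥ 2] = (35/8) / (5/8) = 7.

7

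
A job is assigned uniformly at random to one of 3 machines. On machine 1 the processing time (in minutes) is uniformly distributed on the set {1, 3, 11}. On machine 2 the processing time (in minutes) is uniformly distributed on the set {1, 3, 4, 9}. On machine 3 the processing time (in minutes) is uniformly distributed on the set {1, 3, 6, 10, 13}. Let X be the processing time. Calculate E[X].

317/60

E[X | machine 1] = (1+3+11)/3 = 5.
E[X | machine 2] = (1+3+4+9)/4 = 17/4.
E[X | machine 3] = (1+3+6+10+13)/5 = 33/5.
By the law of total expectation,
E[X] = (1/3)·(5) + (1/3)·(17/4) + (1/3)·(33/5) = 317/60.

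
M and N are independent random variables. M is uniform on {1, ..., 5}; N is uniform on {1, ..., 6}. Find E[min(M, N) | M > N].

Outcomes with M > N: (2,1), (3,1), (3,2), (4,1), (4,2), (4,3), (5,1), (5,2), (5,3), (5,4), each with probability 1/30.
E[min(M, N) | M > N] = (1 + 1 + 2 + 1 + 2 + 3 + 1 + 2 + 3 + 4) / 10 = 2.

2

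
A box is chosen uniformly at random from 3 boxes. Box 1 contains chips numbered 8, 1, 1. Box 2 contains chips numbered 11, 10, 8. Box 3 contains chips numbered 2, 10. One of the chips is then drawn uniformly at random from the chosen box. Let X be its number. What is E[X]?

E[X | box 1] = (8+1+1)/3 = 10/3.
E[X | box 2] = (11+10+8)/3 = 29/3.
E[X | box 3] = (2+10)/2 = 6.
E[X] = (1/3)·(10/3) + (1/3)·(29/3) + (1/3)·(6) = 19/3.

19/3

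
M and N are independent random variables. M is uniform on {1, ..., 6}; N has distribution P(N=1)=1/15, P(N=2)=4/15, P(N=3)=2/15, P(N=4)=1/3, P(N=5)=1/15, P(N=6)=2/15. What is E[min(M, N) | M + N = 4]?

11/7

P(M + N = 4) = 7/90.
Summing min(M,N)·P(x,y) over outcomes with M + N = 4 gives 11/90.
E[min(M, N) | M + N = 4] = (11/90) / (7/90) = 11/7.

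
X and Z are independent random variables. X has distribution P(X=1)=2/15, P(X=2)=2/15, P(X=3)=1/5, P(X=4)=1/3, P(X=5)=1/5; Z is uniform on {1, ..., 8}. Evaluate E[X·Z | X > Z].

43/5

P(X > Z) = 7/24.
Summing XZ·P(x,y) over outcomes with X > Z gives 301/120.
E[X·Z | X > Z] = (301/120) / (7/24) = 43/5.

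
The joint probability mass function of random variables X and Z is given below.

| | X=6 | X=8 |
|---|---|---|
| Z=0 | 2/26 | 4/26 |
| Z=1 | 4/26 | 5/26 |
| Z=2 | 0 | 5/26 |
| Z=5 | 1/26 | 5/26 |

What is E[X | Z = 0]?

22/3

P(Z = 0) = 3/13.
Σ X·P over the event = 6·(2/26) + 8·(4/26) = 22/13.
E[X | Z = 0] = (22/13) / (3/13) = 22/3.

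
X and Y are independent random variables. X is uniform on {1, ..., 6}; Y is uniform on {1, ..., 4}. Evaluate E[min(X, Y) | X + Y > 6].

29/10

Outcomes with X + Y > 6: (3,4), (4,3), (4,4), (5,2), (5,3), (5,4), (6,1), (6,2), (6,3), (6,4), each with probability 1/24.
E[min(X, Y) | X + Y > 6] = (3 + 3 + 4 + 2 + 3 + 4 + 1 + 2 + 3 + 4) / 10 = 29/10.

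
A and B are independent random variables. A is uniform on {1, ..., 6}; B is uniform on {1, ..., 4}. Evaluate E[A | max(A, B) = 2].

Outcomes with max(A, B) = 2: (1,2), (2,1), (2,2), each with probability 1/24.
E[A | max(A, B) = 2] = (1 + 2 + 2) / 3 = 5/3.

5/3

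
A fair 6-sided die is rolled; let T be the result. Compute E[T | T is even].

Given T is even, T is equally likely to be any of {2, 4, 6}.
E[T | T is even] = (2 + 4 + 6) / 3 = 4.

4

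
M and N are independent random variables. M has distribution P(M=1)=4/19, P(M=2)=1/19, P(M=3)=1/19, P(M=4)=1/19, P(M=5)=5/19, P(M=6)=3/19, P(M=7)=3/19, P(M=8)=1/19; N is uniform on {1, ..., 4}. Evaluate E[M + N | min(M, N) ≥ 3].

64/7

P(min(M, N) ≥ 3) = 7/19.
Summing (M+N)·P(x,y) over outcomes with min(M, N) ≥ 3 gives 64/19.
E[M + N | min(M, N) ≥ 3] = (64/19) / (7/19) = 64/7.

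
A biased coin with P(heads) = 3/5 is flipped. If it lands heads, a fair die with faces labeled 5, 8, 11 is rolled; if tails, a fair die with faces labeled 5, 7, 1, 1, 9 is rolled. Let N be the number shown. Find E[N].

166/25

E[N | heads] = (5+8+11)/3 = 8.
E[N | tails] = (5+7+1+1+9)/5 = 23/5.
E[N] = (3/5)·(8) + (2/5)·(23/5) = 166/25.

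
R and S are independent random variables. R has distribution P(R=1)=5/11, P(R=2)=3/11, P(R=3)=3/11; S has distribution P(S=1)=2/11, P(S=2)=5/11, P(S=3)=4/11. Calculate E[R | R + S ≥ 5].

35/13

P(R + S ≥ 5) = 39/121.
Summing R·P(x,y) over outcomes with R + S ≥ 5 gives 105/121.
E[R | R + S ≥ 5] = (105/121) / (39/121) = 35/13.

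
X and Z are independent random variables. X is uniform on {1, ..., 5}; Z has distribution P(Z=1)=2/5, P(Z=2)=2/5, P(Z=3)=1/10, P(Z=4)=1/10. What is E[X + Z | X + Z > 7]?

P(X + Z > 7) = 3/50.
Summing (X+Z)·P(x,y) over outcomes with X + Z > 7 gives 1/2.
E[X + Z | X + Z > 7] = (1/2) / (3/50) = 25/3.

25/3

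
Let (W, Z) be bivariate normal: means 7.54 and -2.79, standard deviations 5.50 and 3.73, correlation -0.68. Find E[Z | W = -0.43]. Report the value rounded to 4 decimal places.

0.8855

E[Z | W=x] = μ_Z + ρ(σ_Z/σ_W)(x − μ_W) for jointly normal variables.
E[Z | W=-0.43] = -2.79 + (-0.68)·(3.73/5.50)·(-0.43 − (7.54)) = -2.79 + (-0.461164)·(-7.97) = 0.8855.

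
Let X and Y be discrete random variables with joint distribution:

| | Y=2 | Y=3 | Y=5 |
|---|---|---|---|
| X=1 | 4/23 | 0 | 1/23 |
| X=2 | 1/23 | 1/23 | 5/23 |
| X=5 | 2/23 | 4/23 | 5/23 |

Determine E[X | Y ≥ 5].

P(Y ≥ 5) = 11/23.
Σ X·P over the event = 1·(1/23) + 2·(5/23) + 5·(5/23) = 36/23.
E[X | Y ≥ 5] = (36/23) / (11/23) = 36/11.

36/11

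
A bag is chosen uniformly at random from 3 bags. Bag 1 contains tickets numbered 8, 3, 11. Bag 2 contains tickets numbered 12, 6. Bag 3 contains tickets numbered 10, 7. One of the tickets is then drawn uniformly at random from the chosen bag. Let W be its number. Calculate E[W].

149/18

E[W | bag 1] = (8+3+11)/3 = 22/3.
E[W | bag 2] = (12+6)/2 = 9.
E[W | bag 3] = (10+7)/2 = 17/2.
E[W] = (1/3)·(22/3) + (1/3)·(9) + (1/3)·(17/2) = 149/18.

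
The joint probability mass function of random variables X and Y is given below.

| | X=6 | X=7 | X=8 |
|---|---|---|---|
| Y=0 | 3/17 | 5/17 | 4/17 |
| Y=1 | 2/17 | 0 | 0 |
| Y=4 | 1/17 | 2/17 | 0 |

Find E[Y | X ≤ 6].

P(X ≤ 6) = 6/17.
Σ Y·P over the event = 0·(3/17) + 1·(2/17) + 4·(1/17) = 6/17.
E[Y | X ≤ 6] = (6/17) / (6/17) = 1.

1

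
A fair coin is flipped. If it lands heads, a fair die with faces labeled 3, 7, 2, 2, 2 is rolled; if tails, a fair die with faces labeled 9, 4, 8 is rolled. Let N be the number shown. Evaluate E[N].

E[N | heads] = (3+7+2+2+2)/5 = 16/5.
E[N | tails] = (9+4+8)/3 = 7.
E[N] = (1/2)·(16/5) + (1/2)·(7) = 51/10.

51/10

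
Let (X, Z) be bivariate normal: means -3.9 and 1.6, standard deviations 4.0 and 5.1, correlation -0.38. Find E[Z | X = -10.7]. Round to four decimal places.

4.8946

E[Z | X=x] = μ_Z + ρ(σ_Z/σ_X)(x − μ_X) for jointly normal variables.
E[Z | X=-10.7] = 1.6 + (-0.38)·(5.1/4.0)·(-10.7 − (-3.9)) = 1.6 + (-0.4845)·(-6.8) = 4.8946.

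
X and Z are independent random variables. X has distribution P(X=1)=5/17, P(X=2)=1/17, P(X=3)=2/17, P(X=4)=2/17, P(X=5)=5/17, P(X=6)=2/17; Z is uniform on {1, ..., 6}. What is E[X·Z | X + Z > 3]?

1201/91

P(X + Z > 3) = 91/102.
Summing XZ·P(x,y) over outcomes with X + Z > 3 gives 1201/102.
E[X·Z | X + Z > 3] = (1201/102) / (91/102) = 1201/91.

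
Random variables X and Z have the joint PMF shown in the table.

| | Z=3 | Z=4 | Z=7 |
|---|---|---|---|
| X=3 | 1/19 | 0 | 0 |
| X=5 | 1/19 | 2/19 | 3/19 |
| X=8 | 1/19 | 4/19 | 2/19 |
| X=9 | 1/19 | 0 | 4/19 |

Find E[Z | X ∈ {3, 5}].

5

P(X ∈ {3, 5}) = 7/19.
Summing Z·P(X=x,Z=y) over the conditioning event gives 35/19.
E[Z | X ∈ {3, 5}] = (35/19) / (7/19) = 5.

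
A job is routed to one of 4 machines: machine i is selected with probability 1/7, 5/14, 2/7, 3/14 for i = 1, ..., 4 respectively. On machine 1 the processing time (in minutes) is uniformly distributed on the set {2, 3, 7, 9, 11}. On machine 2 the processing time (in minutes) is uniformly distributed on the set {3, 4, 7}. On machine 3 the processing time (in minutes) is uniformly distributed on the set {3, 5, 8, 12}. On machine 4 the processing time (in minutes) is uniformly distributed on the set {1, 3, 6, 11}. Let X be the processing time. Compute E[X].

E[X | machine 1] = (2+3+7+9+11)/5 = 32/5.
E[X | machine 2] = (3+4+7)/3 = 14/3.
E[X | machine 3] = (3+5+8+12)/4 = 7.
E[X | machine 4] = (1+3+6+11)/4 = 21/4.
E[X] = (1/7)·(32/5) + (5/14)·(14/3) + (2/7)·(7) + (3/14)·(21/4) = 4793/840.

4793/840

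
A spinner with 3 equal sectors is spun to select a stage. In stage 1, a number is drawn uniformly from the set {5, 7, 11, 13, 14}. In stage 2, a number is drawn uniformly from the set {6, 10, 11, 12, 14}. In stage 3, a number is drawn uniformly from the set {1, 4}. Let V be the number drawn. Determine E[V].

77/10

E[V | stage 1] = (5+7+11+13+14)/5 = 10.
E[V | stage 2] = (6+10+11+12+14)/5 = 53/5.
E[V | stage 3] = (1+4)/2 = 5/2.
By the law of total expectation,
E[V] = (1/3)·(10) + (1/3)·(53/5) + (1/3)·(5/2) = 77/10.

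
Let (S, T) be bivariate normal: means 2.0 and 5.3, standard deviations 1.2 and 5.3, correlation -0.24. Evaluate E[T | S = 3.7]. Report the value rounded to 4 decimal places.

The regression of T on S has slope ρ·σ_T/σ_S and passes through (μ_S, μ_T).
E[T | S=3.7] = 5.3 + (-0.24)·(5.3/1.2)·(3.7 − (2.0)) = 5.3 + (-1.06)·(1.7) = 3.4980.

3.4980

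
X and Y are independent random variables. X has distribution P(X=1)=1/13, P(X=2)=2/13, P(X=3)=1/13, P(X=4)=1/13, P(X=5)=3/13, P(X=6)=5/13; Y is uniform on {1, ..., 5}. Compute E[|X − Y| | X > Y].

29/11

P(X > Y) = 44/65.
Summing |X−Y|·P(x,y) over outcomes with X > Y gives 116/65.
E[|X − Y| | X > Y] = (116/65) / (44/65) = 29/11.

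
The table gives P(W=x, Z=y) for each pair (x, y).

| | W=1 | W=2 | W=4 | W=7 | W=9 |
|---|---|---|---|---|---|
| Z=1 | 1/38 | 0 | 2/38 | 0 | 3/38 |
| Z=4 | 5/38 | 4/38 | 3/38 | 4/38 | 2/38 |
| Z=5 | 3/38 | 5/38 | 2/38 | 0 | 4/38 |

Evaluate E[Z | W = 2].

P(W = 2) = 9/38.
Σ Z·P over the event = 4·(4/38) + 5·(5/38) = 41/38.
E[Z | W = 2] = (41/38) / (9/38) = 41/9.

41/9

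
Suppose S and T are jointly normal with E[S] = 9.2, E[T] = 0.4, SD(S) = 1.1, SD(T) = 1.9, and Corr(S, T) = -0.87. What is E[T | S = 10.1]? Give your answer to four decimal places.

-0.9525

The regression of T on S has slope ρ·σ_T/σ_S and passes through (μ_S, μ_T).
E[T | S=10.1] = 0.4 + (-0.87)·(1.9/1.1)·(10.1 − (9.2)) = 0.4 + (-1.50273)·(0.9) = -0.9525.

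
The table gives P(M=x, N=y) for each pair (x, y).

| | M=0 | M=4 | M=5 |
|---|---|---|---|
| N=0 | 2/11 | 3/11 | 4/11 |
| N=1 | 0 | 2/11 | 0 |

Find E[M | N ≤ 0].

P(N ≤ 0) = 9/11.
Σ M·P over the event = 0·(2/11) + 4·(3/11) + 5·(4/11) = 32/11.
E[M | N ≤ 0] = (32/11) / (9/11) = 32/9.

32/9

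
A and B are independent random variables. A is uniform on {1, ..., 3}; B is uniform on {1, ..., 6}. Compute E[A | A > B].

P(A > B) = 1/6.
Summing A·P(x,y) over outcomes with A > B gives 4/9.
E[A | A > B] = (4/9) / (1/6) = 8/3.

8/3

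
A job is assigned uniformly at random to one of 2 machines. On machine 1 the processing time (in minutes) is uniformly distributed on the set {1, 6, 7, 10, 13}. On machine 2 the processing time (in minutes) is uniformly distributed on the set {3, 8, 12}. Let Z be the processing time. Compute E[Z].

E[Z | machine 1] = (1+6+7+10+13)/5 = 37/5.
E[Z | machine 2] = (3+8+12)/3 = 23/3.
By the law of total expectation,
E[Z] = (1/2)·(37/5) + (1/2)·(23/3) = 113/15.

113/15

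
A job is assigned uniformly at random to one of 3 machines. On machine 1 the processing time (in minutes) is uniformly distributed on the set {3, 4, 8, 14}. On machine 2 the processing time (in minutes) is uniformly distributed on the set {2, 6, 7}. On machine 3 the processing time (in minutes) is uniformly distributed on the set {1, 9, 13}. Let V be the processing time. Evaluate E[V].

E[V | machine 1] = (3+4+8+14)/4 = 29/4.
E[V | machine 2] = (2+6+7)/3 = 5.
E[V | machine 3] = (1+9+13)/3 = 23/3.
E[V] = (1/3)·(29/4) + (1/3)·(5) + (1/3)·(23/3) = 239/36.

239/36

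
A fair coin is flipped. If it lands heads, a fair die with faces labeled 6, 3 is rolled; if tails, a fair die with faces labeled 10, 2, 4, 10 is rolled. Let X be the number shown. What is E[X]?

11/2

E[X | heads] = (6+3)/2 = 9/2.
E[X | tails] = (10+2+4+10)/4 = 13/2.
E[X] = (1/2)·(9/2) + (1/2)·(13/2) = 11/2.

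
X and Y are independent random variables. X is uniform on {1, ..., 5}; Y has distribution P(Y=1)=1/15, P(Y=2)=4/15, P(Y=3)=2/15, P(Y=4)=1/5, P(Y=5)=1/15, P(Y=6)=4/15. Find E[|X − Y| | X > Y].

P(X > Y) = 23/75.
Summing |X−Y|·P(x,y) over outcomes with X > Y gives 43/75.
E[|X − Y| | X > Y] = (43/75) / (23/75) = 43/23.

43/23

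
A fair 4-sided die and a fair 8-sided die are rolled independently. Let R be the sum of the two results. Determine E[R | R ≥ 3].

P(R ≥ 3) = 31/32.
E[R | R ≥ 3] = (111/16) / (31/32) = 222/31.

222/31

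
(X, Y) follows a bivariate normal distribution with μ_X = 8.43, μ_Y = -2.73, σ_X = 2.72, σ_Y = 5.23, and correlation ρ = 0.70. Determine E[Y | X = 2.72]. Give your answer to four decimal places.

E[Y | X=x] = μ_Y + ρ(σ_Y/σ_X)(x − μ_X) for jointly normal variables.
E[Y | X=2.72] = -2.73 + (0.70)·(5.23/2.72)·(2.72 − (8.43)) = -2.73 + (1.34596)·(-5.71) = -10.4154.

-10.4154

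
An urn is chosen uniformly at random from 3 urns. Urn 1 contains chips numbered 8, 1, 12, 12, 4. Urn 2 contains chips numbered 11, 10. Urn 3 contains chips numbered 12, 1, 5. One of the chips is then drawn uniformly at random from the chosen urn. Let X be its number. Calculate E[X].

E[X | urn 1] = (8+1+12+12+4)/5 = 37/5.
E[X | urn 2] = (11+10)/2 = 21/2.
E[X | urn 3] = (12+1+5)/3 = 6.
E[X] = (1/3)·(37/5) + (1/3)·(21/2) + (1/3)·(6) = 239/30.

239/30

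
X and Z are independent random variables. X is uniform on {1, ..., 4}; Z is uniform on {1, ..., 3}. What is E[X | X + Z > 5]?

P(X + Z > 5) = 1/4.
Summing X·P(x,y) over outcomes with X + Z > 5 gives 11/12.
E[X | X + Z > 5] = (11/12) / (1/4) = 11/3.

11/3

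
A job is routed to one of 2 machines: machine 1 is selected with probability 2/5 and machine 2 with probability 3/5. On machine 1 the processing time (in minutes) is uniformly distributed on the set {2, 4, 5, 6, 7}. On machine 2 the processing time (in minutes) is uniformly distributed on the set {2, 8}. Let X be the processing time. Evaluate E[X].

123/25

E[X | machine 1] = (2+4+5+6+7)/5 = 24/5.
E[X | machine 2] = (2+8)/2 = 5.
E[X] = (2/5)·(24/5) + (3/5)·(5) = 123/25.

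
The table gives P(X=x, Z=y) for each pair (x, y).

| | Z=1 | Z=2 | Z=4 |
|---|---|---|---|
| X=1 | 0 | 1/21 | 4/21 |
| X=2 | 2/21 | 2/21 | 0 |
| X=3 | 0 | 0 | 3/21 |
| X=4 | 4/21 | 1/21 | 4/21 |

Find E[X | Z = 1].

10/3

P(Z = 1) = 2/7.
Summing X·P(X=x,Z=y) over the conditioning event gives 20/21.
E[X | Z = 1] = (20/21) / (2/7) = 10/3.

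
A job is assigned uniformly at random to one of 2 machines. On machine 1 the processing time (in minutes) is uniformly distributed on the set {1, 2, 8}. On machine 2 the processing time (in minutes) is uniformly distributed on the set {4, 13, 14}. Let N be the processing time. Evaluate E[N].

E[N | machine 1] = (1+2+8)/3 = 11/3.
E[N | machine 2] = (4+13+14)/3 = 31/3.
By the law of total expectation,
E[N] = (1/2)·(11/3) + (1/2)·(31/3) = 7.

7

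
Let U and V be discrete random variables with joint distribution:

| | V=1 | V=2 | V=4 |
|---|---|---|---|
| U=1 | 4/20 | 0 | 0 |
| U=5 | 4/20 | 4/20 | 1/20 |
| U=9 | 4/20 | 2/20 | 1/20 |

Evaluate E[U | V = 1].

5

P(V = 1) = 3/5.
Σ U·P over the event = 1·(4/20) + 5·(4/20) + 9·(4/20) = 3.
E[U | V = 1] = (3) / (3/5) = 5.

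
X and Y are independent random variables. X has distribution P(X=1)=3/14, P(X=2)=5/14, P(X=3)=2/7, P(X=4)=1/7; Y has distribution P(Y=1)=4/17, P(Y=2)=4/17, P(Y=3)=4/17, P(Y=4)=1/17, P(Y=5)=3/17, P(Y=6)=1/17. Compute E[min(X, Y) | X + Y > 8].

P(X + Y > 8) = 6/119.
Summing min(X,Y)·P(x,y) over outcomes with X + Y > 8 gives 22/119.
E[min(X, Y) | X + Y > 8] = (22/119) / (6/119) = 11/3.

11/3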